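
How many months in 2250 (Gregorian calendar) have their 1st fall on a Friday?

3

Check the 1st of each month of 2250: Jan 1: Tue, Feb 1: Fri, Mar 1: Fri, Apr 1: Mon, May 1: Wed, Jun 1: Sat, Jul 1: Mon, Aug 1: Thu, Sep 1: Sun, Oct 1: Tue, Nov 1: Fri, Dec 1: Sun.
Friday occurs in February, March, November — 3 months.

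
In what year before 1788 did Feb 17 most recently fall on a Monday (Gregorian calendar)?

1783

From one year to the next, a fixed date's weekday advances by 1, or by 2 when a Feb 29 lies between the two dates.
1788: February 17 is Sunday.
1787: Saturday (−1)
1786: Friday (−1)
1785: Thursday (−1)
1784: Tuesday (−2)
1783: Monday (−1)
Feb 17 falls on a Monday in 1783.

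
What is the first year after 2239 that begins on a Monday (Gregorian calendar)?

Jan 1 advances by 2 weekdays after a leap year and by 1 after a common year.
2239: Jan 1 is Tuesday.
2240: Wednesday (leap)
2241: Friday
2242: Saturday
2243: Sunday
2244: Monday (leap)
2244 begins on a Monday

2244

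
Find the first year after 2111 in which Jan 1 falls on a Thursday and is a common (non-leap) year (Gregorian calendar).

2122

Jan 1 advances by 2 weekdays after a leap year and by 1 after a common year.
2111: Jan 1 is Thursday.
2112: Friday (leap)
2113: Sunday
2114: Monday
2115: Tuesday
2116: Wednesday (leap)
2117: Friday
2118: Saturday
2119: Sunday
2120: Monday (leap)
2121: Wednesday
2122: Thursday
2122 begins on a Thursday and is a common year.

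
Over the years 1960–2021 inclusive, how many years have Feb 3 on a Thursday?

8

Track Feb 3's weekday year by year (advancing +1, or +2 across a Feb 29):
  1960: Wed  1961: Fri (+2)  1962: Sat (+1)  1963: Sun (+1)  1964: Mon (+1)
  1965: Wed (+2)  1966: Thu (+1) ✓  1967: Fri (+1)  1968: Sat (+1)  1969: Mon (+2)
  1970: Tue (+1)  1971: Wed (+1)  1972: Thu (+1) ✓  1973: Sat (+2)  … (34 more years) …
  2008: Sun (+1)  2009: Tue (+2)  2010: Wed (+1)  2011: Thu (+1) ✓  2012: Fri (+1)
  2013: Sun (+2)  2014: Mon (+1)  2015: Tue (+1)  2016: Wed (+1)  2017: Fri (+2)
  2018: Sat (+1)  2019: Sun (+1)  2020: Mon (+1)  2021: Wed (+2)
Thursday years: 1966, 1972, 1977, 1983, 1994, 2000, 2005, 2011 — 8 in total.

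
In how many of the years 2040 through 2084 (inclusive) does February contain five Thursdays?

2

February has 28 days (29 in leap years); it has five Thursdays when Thursday falls among the first (month-length − 28) days — i.e. when February 1 is Thursday in a leap year (never in a common year).
February 1 by year: 2040:Wed 2041:Fri 2042:Sat 2043:Sun 2044:Mon 2045:Wed 2046:Thu 2047:Fri 2048:Sat 2049:Mon 2050:Tue 2051:Wed 2052:Thu✓ 2053:Sat 2054:Sun …(15 more)… 2070:Sat 2071:Sun 2072:Mon 2073:Wed 2074:Thu 2075:Fri 2076:Sat 2077:Mon 2078:Tue 2079:Wed 2080:Thu✓ 2081:Sat 2082:Sun 2083:Mon 2084:Tue
Years with five Thursdays: 2052, 2080 → 2.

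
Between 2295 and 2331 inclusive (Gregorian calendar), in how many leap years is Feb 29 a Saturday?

2

Leap years in 2295–2331: 8 of them.
Feb 29 weekday advances by 5 (mod 7) from one leap year to the next four years later (or differs when a century non-leap intervenes).
Leap-day weekdays: 2296:Sat✓ 2304:Mon 2308:Sat✓ 2312:Thu 2316:Tue 2320:Sun 2324:Fri 2328:Wed
Saturday: 2296, 2308 → 2.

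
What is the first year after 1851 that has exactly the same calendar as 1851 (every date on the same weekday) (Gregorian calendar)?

Two years share a calendar iff Jan 1 falls on the same weekday and both are leap or both are common. 1851: Jan 1 is Wednesday, common year.
1852: Jan 1 Thursday, leap
1853: Jan 1 Saturday, common
1854: Jan 1 Sunday, common
1855: Jan 1 Monday, common
1856: Jan 1 Tuesday, leap
1857: Jan 1 Thursday, common
1858: Jan 1 Friday, common
1859: Jan 1 Saturday, common
1860: Jan 1 Sunday, leap
1861: Jan 1 Tuesday, common
1862: Jan 1 Wednesday, common
1862 matches on both conditions.

1862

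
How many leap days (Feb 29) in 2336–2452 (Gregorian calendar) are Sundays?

Leap years in 2336–2452: 30 of them.
Feb 29 weekday advances by 5 (mod 7) from one leap year to the next four years later (or differs when a century non-leap intervenes).
Leap-day weekdays: 2336:Sat 2340:Thu 2344:Tue 2348:Sun✓ 2352:Fri 2356:Wed 2360:Mon 2364:Sat 2368:Thu 2372:Tue 2376:Sun✓ 2380:Fri 2384:Wed …(4 more)… 2404:Sun✓ 2408:Fri 2412:Wed 2416:Mon 2420:Sat 2424:Thu 2428:Tue 2432:Sun✓ 2436:Fri 2440:Wed 2444:Mon 2448:Sat 2452:Thu
Sunday: 2348, 2376, 2404, 2432 → 4.

4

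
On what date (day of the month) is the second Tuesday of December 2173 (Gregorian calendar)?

December 1, 2173 is a Wednesday, so the first Tuesday is the 7th.
The second Tuesday is 7 + 7 = 14.

14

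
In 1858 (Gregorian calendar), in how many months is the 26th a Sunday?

2

Check the 26th of each month of 1858: Jan 26: Tue, Feb 26: Fri, Mar 26: Fri, Apr 26: Mon, May 26: Wed, Jun 26: Sat, Jul 26: Mon, Aug 26: Thu, Sep 26: Sun, Oct 26: Tue, Nov 26: Fri, Dec 26: Sun.
Sunday occurs in September, December — 2 months.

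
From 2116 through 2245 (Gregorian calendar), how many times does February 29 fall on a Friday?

Leap years in 2116–2245: 32 of them.
Feb 29 weekday advances by 5 (mod 7) from one leap year to the next four years later (or differs when a century non-leap intervenes).
Leap-day weekdays: 2116:Sat 2120:Thu 2124:Tue 2128:Sun 2132:Fri✓ 2136:Wed 2140:Mon 2144:Sat 2148:Thu 2152:Tue 2156:Sun 2160:Fri✓ 2164:Wed …(6 more)… 2192:Wed 2196:Mon 2204:Wed 2208:Mon 2212:Sat 2216:Thu 2220:Tue 2224:Sun 2228:Fri✓ 2232:Wed 2236:Mon 2240:Sat 2244:Thu
Friday: 2132, 2160, 2188, 2228 → 4.

4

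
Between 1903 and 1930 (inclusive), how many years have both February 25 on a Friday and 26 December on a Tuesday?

1

Check each year's weekday for February 25 and 26 December:
  1903: Wed/Sat  1904: Thu/Mon  1905: Sat/Tue  1906: Sun/Wed  1907: Mon/Thu  1908: Tue/Sat  1909: Thu/Sun  1910: Fri/Mon  1911: Sat/Tue  1912: Sun/Thu  1913: Tue/Fri  1914: Wed/Sat  1915: Thu/Sun  1916: Fri/Tue ✓  1917: Sun/Wed  1918: Mon/Thu  1919: Tue/Fri  1920: Wed/Sun  1921: Fri/Mon  1922: Sat/Tue  1923: Sun/Wed  1924: Mon/Fri  1925: Wed/Sat  1926: Thu/Sun  1927: Fri/Mon  1928: Sat/Wed  1929: Mon/Thu  1930: Tue/Fri
Both conditions hold in: 1916 — 1.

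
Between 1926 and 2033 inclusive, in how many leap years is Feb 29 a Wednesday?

Leap years in 1926–2033: 27 of them.
Feb 29 weekday advances by 5 (mod 7) from one leap year to the next four years later (or differs when a century non-leap intervenes).
Leap-day weekdays: 1928:Wed✓ 1932:Mon 1936:Sat 1940:Thu 1944:Tue 1948:Sun 1952:Fri 1956:Wed✓ 1960:Mon 1964:Sat 1968:Thu 1972:Tue 1976:Sun 1980:Fri 1984:Wed✓ 1988:Mon 1992:Sat 1996:Thu 2000:Tue 2004:Sun 2008:Fri 2012:Wed✓ 2016:Mon 2020:Sat 2024:Thu 2028:Tue 2032:Sun
Wednesday: 1928, 1956, 1984, 2012 → 4.

4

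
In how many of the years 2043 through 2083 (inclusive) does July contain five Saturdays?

18

July has 31 days; it has five Saturdays when Saturday falls among the first (month-length − 28) days — i.e. when July 1 is one of Saturday/Friday/Thursday.
July 1 by year: 2043:Wed 2044:Fri✓ 2045:Sat✓ 2046:Sun 2047:Mon 2048:Wed 2049:Thu✓ 2050:Fri✓ 2051:Sat✓ 2052:Mon 2053:Tue 2054:Wed 2055:Thu✓ 2056:Sat✓ 2057:Sun …(11 more)… 2069:Mon 2070:Tue 2071:Wed 2072:Fri✓ 2073:Sat✓ 2074:Sun 2075:Mon 2076:Wed 2077:Thu✓ 2078:Fri✓ 2079:Sat✓ 2080:Mon 2081:Tue 2082:Wed 2083:Thu✓
Years with five Saturdays: 2044, 2045, 2049, 2050, 2051, 2055, 2056, 2060, 2061, 2062, 2066, 2067, 2072, 2073, 2077, 2078, 2079, 2083 → 18.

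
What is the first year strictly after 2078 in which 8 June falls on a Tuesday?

From one year to the next, a fixed date's weekday advances by 1, or by 2 when a Feb 29 lies between the two dates.
2078: June 8 is Wednesday.
2079: Thursday (+1)
2080: Saturday (+2)
2081: Sunday (+1)
2082: Monday (+1)
2083: Tuesday (+1)
8 June falls on a Tuesday in 2083.

2083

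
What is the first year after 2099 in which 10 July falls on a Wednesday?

2109

From one year to the next, a fixed date's weekday advances by 1, or by 2 when a Feb 29 lies between the two dates.
2099: July 10 is Friday.
2100: Saturday (+1)
2101: Sunday (+1)
2102: Monday (+1)
2103: Tuesday (+1)
2104: Thursday (+2)
2105: Friday (+1)
2106: Saturday (+1)
2107: Sunday (+1)
2108: Tuesday (+2)
2109: Wednesday (+1)
10 July falls on a Wednesday in 2109.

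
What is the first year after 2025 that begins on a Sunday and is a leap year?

Jan 1 advances by 2 weekdays after a leap year and by 1 after a common year.
2025: Jan 1 is Wednesday.
2026: Thursday
2027: Friday
2028: Saturday (leap)
2029: Monday
2030: Tuesday
2031: Wednesday
2032: Thursday (leap)
2033: Saturday
2034: Sunday
2035: Monday
2036: Tuesday (leap)
2037: Thursday
2038: Friday
2039: Saturday
2040: Sunday (leap)
2040 begins on a Sunday and is a leap year.

2040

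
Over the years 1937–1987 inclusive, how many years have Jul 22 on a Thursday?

8

Track Jul 22's weekday year by year (advancing +1, or +2 across a Feb 29):
  1937: Thu ✓  1938: Fri (+1)  1939: Sat (+1)  1940: Mon (+2)  1941: Tue (+1)
  1942: Wed (+1)  1943: Thu (+1) ✓  1944: Sat (+2)  1945: Sun (+1)  1946: Mon (+1)
  1947: Tue (+1)  1948: Thu (+2) ✓  1949: Fri (+1)  1950: Sat (+1)  … (23 more years) …
  1974: Mon (+1)  1975: Tue (+1)  1976: Thu (+2) ✓  1977: Fri (+1)  1978: Sat (+1)
  1979: Sun (+1)  1980: Tue (+2)  1981: Wed (+1)  1982: Thu (+1) ✓  1983: Fri (+1)
  1984: Sun (+2)  1985: Mon (+1)  1986: Tue (+1)  1987: Wed (+1)
Thursday years: 1937, 1943, 1948, 1954, 1965, 1971, 1976, 1982 — 8 in total.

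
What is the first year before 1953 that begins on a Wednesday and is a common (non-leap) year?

Jan 1 advances by 2 weekdays after a leap year and by 1 after a common year.
1953: Jan 1 is Thursday.
1952: Tuesday (leap)
1951: Monday
1950: Sunday
1949: Saturday
1948: Thursday (leap)
1947: Wednesday
1947 begins on a Wednesday and is a common year.

1947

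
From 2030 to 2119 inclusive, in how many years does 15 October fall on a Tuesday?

12

Track 15 October's weekday year by year (advancing +1, or +2 across a Feb 29):
  2030: Tue ✓  2031: Wed (+1)  2032: Fri (+2)  2033: Sat (+1)  2034: Sun (+1)
  2035: Mon (+1)  2036: Wed (+2)  2037: Thu (+1)  2038: Fri (+1)  2039: Sat (+1)
  2040: Mon (+2)  2041: Tue (+1) ✓  2042: Wed (+1)  2043: Thu (+1)  … (62 more years) …
  2106: Fri (+1)  2107: Sat (+1)  2108: Mon (+2)  2109: Tue (+1) ✓  2110: Wed (+1)
  2111: Thu (+1)  2112: Sat (+2)  2113: Sun (+1)  2114: Mon (+1)  2115: Tue (+1) ✓
  2116: Thu (+2)  2117: Fri (+1)  2118: Sat (+1)  2119: Sun (+1)
Tuesday years: 2030, 2041, 2047, 2052, 2058, 2069, 2075, 2080, 2086, 2097, 2109, 2115 — 12 in total.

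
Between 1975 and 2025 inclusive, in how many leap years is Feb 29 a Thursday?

Leap years in 1975–2025: 13 of them.
Feb 29 weekday advances by 5 (mod 7) from one leap year to the next four years later (or differs when a century non-leap intervenes).
Leap-day weekdays: 1976:Sun 1980:Fri 1984:Wed 1988:Mon 1992:Sat 1996:Thu✓ 2000:Tue 2004:Sun 2008:Fri 2012:Wed 2016:Mon 2020:Sat 2024:Thu✓
Thursday: 1996, 2024 → 2.

2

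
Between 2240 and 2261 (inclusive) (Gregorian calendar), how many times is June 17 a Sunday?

3

Track June 17's weekday year by year (advancing +1, or +2 across a Feb 29):
  2240: Wed  2241: Thu (+1)  2242: Fri (+1)  2243: Sat (+1)  2244: Mon (+2)
  2245: Tue (+1)  2246: Wed (+1)  2247: Thu (+1)  2248: Sat (+2)  2249: Sun (+1) ✓
  2250: Mon (+1)  2251: Tue (+1)  2252: Thu (+2)  2253: Fri (+1)  2254: Sat (+1)
  2255: Sun (+1) ✓  2256: Tue (+2)  2257: Wed (+1)  2258: Thu (+1)  2259: Fri (+1)
  2260: Sun (+2) ✓  2261: Mon (+1)
Sunday years: 2249, 2255, 2260 — 3 in total.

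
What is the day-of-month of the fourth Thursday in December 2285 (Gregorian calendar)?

24

December 1, 2285 is a Tuesday, so the first Thursday is the 3rd.
The fourth Thursday is 3 + 21 = 24.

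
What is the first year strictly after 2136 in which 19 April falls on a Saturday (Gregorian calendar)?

2138

From one year to the next, a fixed date's weekday advances by 1, or by 2 when a Feb 29 lies between the two dates.
2136: April 19 is Thursday.
2137: Friday (+1)
2138: Saturday (+1)
19 April falls on a Saturday in 2138.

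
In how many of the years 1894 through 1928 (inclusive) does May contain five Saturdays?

May has 31 days; it has five Saturdays when Saturday falls among the first (month-length − 28) days — i.e. when May 1 is one of Saturday/Friday/Thursday.
May 1 by year: 1894:Tue 1895:Wed 1896:Fri✓ 1897:Sat✓ 1898:Sun 1899:Mon 1900:Tue 1901:Wed 1902:Thu✓ 1903:Fri✓ 1904:Sun 1905:Mon 1906:Tue 1907:Wed 1908:Fri✓ …(5 more)… 1914:Fri✓ 1915:Sat✓ 1916:Mon 1917:Tue 1918:Wed 1919:Thu✓ 1920:Sat✓ 1921:Sun 1922:Mon 1923:Tue 1924:Thu✓ 1925:Fri✓ 1926:Sat✓ 1927:Sun 1928:Tue
Years with five Saturdays: 1896, 1897, 1902, 1903, 1908, 1909, 1913, 1914, 1915, 1919, 1920, 1924, 1925, 1926 → 14.

14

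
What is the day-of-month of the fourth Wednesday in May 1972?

24

May 1, 1972 is a Monday, so the first Wednesday is the 3rd.
The fourth Wednesday is 3 + 21 = 24.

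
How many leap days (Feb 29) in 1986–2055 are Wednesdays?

Leap years in 1986–2055: 17 of them.
Feb 29 weekday advances by 5 (mod 7) from one leap year to the next four years later (or differs when a century non-leap intervenes).
Leap-day weekdays: 1988:Mon 1992:Sat 1996:Thu 2000:Tue 2004:Sun 2008:Fri 2012:Wed✓ 2016:Mon 2020:Sat 2024:Thu 2028:Tue 2032:Sun 2036:Fri 2040:Wed✓ 2044:Mon 2048:Sat 2052:Thu
Wednesday: 2012, 2040 → 2.

2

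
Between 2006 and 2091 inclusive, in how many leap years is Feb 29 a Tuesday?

Leap years in 2006–2091: 21 of them.
Feb 29 weekday advances by 5 (mod 7) from one leap year to the next four years later (or differs when a century non-leap intervenes).
Leap-day weekdays: 2008:Fri 2012:Wed 2016:Mon 2020:Sat 2024:Thu 2028:Tue✓ 2032:Sun 2036:Fri 2040:Wed 2044:Mon 2048:Sat 2052:Thu 2056:Tue✓ 2060:Sun 2064:Fri 2068:Wed 2072:Mon 2076:Sat 2080:Thu 2084:Tue✓ 2088:Sun
Tuesday: 2028, 2056, 2084 → 3.

3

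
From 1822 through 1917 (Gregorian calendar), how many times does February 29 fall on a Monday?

4

Leap years in 1822–1917: 23 of them.
Feb 29 weekday advances by 5 (mod 7) from one leap year to the next four years later (or differs when a century non-leap intervenes).
Leap-day weekdays: 1824:Sun 1828:Fri 1832:Wed 1836:Mon✓ 1840:Sat 1844:Thu 1848:Tue 1852:Sun 1856:Fri 1860:Wed 1864:Mon✓ 1868:Sat 1872:Thu 1876:Tue 1880:Sun 1884:Fri 1888:Wed 1892:Mon✓ 1896:Sat 1904:Mon✓ 1908:Sat 1912:Thu 1916:Tue
Monday: 1836, 1864, 1892, 1904 → 4.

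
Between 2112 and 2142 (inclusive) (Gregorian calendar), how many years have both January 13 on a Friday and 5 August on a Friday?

0

Check each year's weekday for January 13 and 5 August:
  2112: Wed/Fri  2113: Fri/Sat  2114: Sat/Sun  2115: Sun/Mon  2116: Mon/Wed  2117: Wed/Thu  2118: Thu/Fri  2119: Fri/Sat  2120: Sat/Mon  2121: Mon/Tue  2122: Tue/Wed  2123: Wed/Thu  2124: Thu/Sat  2125: Sat/Sun  …(3 more)…  2129: Thu/Fri  2130: Fri/Sat  2131: Sat/Sun  2132: Sun/Tue  2133: Tue/Wed  2134: Wed/Thu  2135: Thu/Fri  2136: Fri/Sun  2137: Sun/Mon  2138: Mon/Tue  2139: Tue/Wed  2140: Wed/Fri  2141: Fri/Sat  2142: Sat/Sun
Both conditions hold in: no year — 0.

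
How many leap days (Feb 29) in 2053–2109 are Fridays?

Leap years in 2053–2109: 13 of them.
Feb 29 weekday advances by 5 (mod 7) from one leap year to the next four years later (or differs when a century non-leap intervenes).
Leap-day weekdays: 2056:Tue 2060:Sun 2064:Fri✓ 2068:Wed 2072:Mon 2076:Sat 2080:Thu 2084:Tue 2088:Sun 2092:Fri✓ 2096:Wed 2104:Fri✓ 2108:Wed
Friday: 2064, 2092, 2104 → 3.

3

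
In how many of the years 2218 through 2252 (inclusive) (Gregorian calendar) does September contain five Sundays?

10

September has 30 days; it has five Sundays when Sunday falls among the first (month-length − 28) days — i.e. when September 1 is one of Sunday/Saturday.
September 1 by year: 2218:Tue 2219:Wed 2220:Fri 2221:Sat✓ 2222:Sun✓ 2223:Mon 2224:Wed 2225:Thu 2226:Fri 2227:Sat✓ 2228:Mon 2229:Tue 2230:Wed 2231:Thu 2232:Sat✓ …(5 more)… 2238:Sat✓ 2239:Sun✓ 2240:Tue 2241:Wed 2242:Thu 2243:Fri 2244:Sun✓ 2245:Mon 2246:Tue 2247:Wed 2248:Fri 2249:Sat✓ 2250:Sun✓ 2251:Mon 2252:Wed
Years with five Sundays: 2221, 2222, 2227, 2232, 2233, 2238, 2239, 2244, 2249, 2250 → 10.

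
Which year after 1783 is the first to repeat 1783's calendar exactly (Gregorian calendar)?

Two years share a calendar iff Jan 1 falls on the same weekday and both are leap or both are common. 1783: Jan 1 is Wednesday, common year.
1784: Jan 1 Thursday, leap
1785: Jan 1 Saturday, common
1786: Jan 1 Sunday, common
1787: Jan 1 Monday, common
1788: Jan 1 Tuesday, leap
1789: Jan 1 Thursday, common
1790: Jan 1 Friday, common
1791: Jan 1 Saturday, common
1792: Jan 1 Sunday, leap
1793: Jan 1 Tuesday, common
1794: Jan 1 Wednesday, common
1794 matches on both conditions.

1794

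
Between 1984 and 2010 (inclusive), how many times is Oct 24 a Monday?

3

Track Oct 24's weekday year by year (advancing +1, or +2 across a Feb 29):
  1984: Wed  1985: Thu (+1)  1986: Fri (+1)  1987: Sat (+1)  1988: Mon (+2) ✓
  1989: Tue (+1)  1990: Wed (+1)  1991: Thu (+1)  1992: Sat (+2)  1993: Sun (+1)
  1994: Mon (+1) ✓  1995: Tue (+1)  1996: Thu (+2)  1997: Fri (+1)  1998: Sat (+1)
  1999: Sun (+1)  2000: Tue (+2)  2001: Wed (+1)  2002: Thu (+1)  2003: Fri (+1)
  2004: Sun (+2)  2005: Mon (+1) ✓  2006: Tue (+1)  2007: Wed (+1)  2008: Fri (+2)
  2009: Sat (+1)  2010: Sun (+1)
Monday years: 1988, 1994, 2005 — 3 in total.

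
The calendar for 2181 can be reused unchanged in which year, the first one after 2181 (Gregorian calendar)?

Two years share a calendar iff Jan 1 falls on the same weekday and both are leap or both are common. 2181: Jan 1 is Monday, common year.
2182: Jan 1 Tuesday, common
2183: Jan 1 Wednesday, common
2184: Jan 1 Thursday, leap
2185: Jan 1 Saturday, common
2186: Jan 1 Sunday, common
2187: Jan 1 Monday, common
2187 matches on both conditions.

2187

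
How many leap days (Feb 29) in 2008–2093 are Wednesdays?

3

Leap years in 2008–2093: 22 of them.
Feb 29 weekday advances by 5 (mod 7) from one leap year to the next four years later (or differs when a century non-leap intervenes).
Leap-day weekdays: 2008:Fri 2012:Wed✓ 2016:Mon 2020:Sat 2024:Thu 2028:Tue 2032:Sun 2036:Fri 2040:Wed✓ 2044:Mon 2048:Sat 2052:Thu 2056:Tue 2060:Sun 2064:Fri 2068:Wed✓ 2072:Mon 2076:Sat 2080:Thu 2084:Tue 2088:Sun 2092:Fri
Wednesday: 2012, 2040, 2068 → 3.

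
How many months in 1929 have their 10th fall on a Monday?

Check the 10th of each month of 1929: Jan 10: Thu, Feb 10: Sun, Mar 10: Sun, Apr 10: Wed, May 10: Fri, Jun 10: Mon, Jul 10: Wed, Aug 10: Sat, Sep 10: Tue, Oct 10: Thu, Nov 10: Sun, Dec 10: Tue.
Monday occurs in June — 1 month.

1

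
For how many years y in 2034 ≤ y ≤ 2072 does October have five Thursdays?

October has 31 days; it has five Thursdays when Thursday falls among the first (month-length − 28) days — i.e. when October 1 is one of Thursday/Wednesday/Tuesday.
October 1 by year: 2034:Sun 2035:Mon 2036:Wed✓ 2037:Thu✓ 2038:Fri 2039:Sat 2040:Mon 2041:Tue✓ 2042:Wed✓ 2043:Thu✓ 2044:Sat 2045:Sun 2046:Mon 2047:Tue✓ 2048:Thu✓ …(9 more)… 2058:Tue✓ 2059:Wed✓ 2060:Fri 2061:Sat 2062:Sun 2063:Mon 2064:Wed✓ 2065:Thu✓ 2066:Fri 2067:Sat 2068:Mon 2069:Tue✓ 2070:Wed✓ 2071:Thu✓ 2072:Sat
Years with five Thursdays: 2036, 2037, 2041, 2042, 2043, 2047, 2048, 2052, 2053, 2054, 2058, 2059, 2064, 2065, 2069, 2070, 2071 → 17.

17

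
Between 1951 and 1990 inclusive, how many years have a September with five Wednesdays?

September has 30 days; it has five Wednesdays when Wednesday falls among the first (month-length − 28) days — i.e. when September 1 is one of Wednesday/Tuesday.
September 1 by year: 1951:Sat 1952:Mon 1953:Tue✓ 1954:Wed✓ 1955:Thu 1956:Sat 1957:Sun 1958:Mon 1959:Tue✓ 1960:Thu 1961:Fri 1962:Sat 1963:Sun 1964:Tue✓ 1965:Wed✓ …(10 more)… 1976:Wed✓ 1977:Thu 1978:Fri 1979:Sat 1980:Mon 1981:Tue✓ 1982:Wed✓ 1983:Thu 1984:Sat 1985:Sun 1986:Mon 1987:Tue✓ 1988:Thu 1989:Fri 1990:Sat
Years with five Wednesdays: 1953, 1954, 1959, 1964, 1965, 1970, 1971, 1976, 1981, 1982, 1987 → 11.

11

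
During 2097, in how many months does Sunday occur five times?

4

A month of length L has five Sundays iff its first Sunday is on day ≤ L−28 (so day 1–3 in a 31-day month, 1–2 in a 30-day month, day 1 in a leap February).
Checking each month of 2097: Jan starts Tue (31d); Feb starts Fri (28d); Mar starts Fri (31d) ✓; Apr starts Mon (30d); May starts Wed (31d); Jun starts Sat (30d) ✓; Jul starts Mon (31d); Aug starts Thu (31d); Sep starts Sun (30d) ✓; Oct starts Tue (31d); Nov starts Fri (30d); Dec starts Sun (31d) ✓.
Five-Sunday months: March, June, September, December → 4.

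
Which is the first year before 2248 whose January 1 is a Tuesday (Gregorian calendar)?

Jan 1 advances by 2 weekdays after a leap year and by 1 after a common year.
2248: Jan 1 is Saturday (leap).
2247: Friday
2246: Thursday
2245: Wednesday
2244: Monday (leap)
2243: Sunday
2242: Saturday
2241: Friday
2240: Wednesday (leap)
2239: Tuesday
2239 begins on a Tuesday

2239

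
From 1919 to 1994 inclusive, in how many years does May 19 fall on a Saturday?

11

Track May 19's weekday year by year (advancing +1, or +2 across a Feb 29):
  1919: Mon  1920: Wed (+2)  1921: Thu (+1)  1922: Fri (+1)  1923: Sat (+1) ✓
  1924: Mon (+2)  1925: Tue (+1)  1926: Wed (+1)  1927: Thu (+1)  1928: Sat (+2) ✓
  1929: Sun (+1)  1930: Mon (+1)  1931: Tue (+1)  1932: Thu (+2)  … (48 more years) …
  1981: Tue (+1)  1982: Wed (+1)  1983: Thu (+1)  1984: Sat (+2) ✓  1985: Sun (+1)
  1986: Mon (+1)  1987: Tue (+1)  1988: Thu (+2)  1989: Fri (+1)  1990: Sat (+1) ✓
  1991: Sun (+1)  1992: Tue (+2)  1993: Wed (+1)  1994: Thu (+1)
Saturday years: 1923, 1928, 1934, 1945, 1951, 1956, 1962, 1973, 1979, 1984, 1990 — 11 in total.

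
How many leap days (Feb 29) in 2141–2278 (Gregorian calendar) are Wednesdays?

5

Leap years in 2141–2278: 33 of them.
Feb 29 weekday advances by 5 (mod 7) from one leap year to the next four years later (or differs when a century non-leap intervenes).
Leap-day weekdays: 2144:Sat 2148:Thu 2152:Tue 2156:Sun 2160:Fri 2164:Wed✓ 2168:Mon 2172:Sat 2176:Thu 2180:Tue 2184:Sun 2188:Fri 2192:Wed✓ …(7 more)… 2228:Fri 2232:Wed✓ 2236:Mon 2240:Sat 2244:Thu 2248:Tue 2252:Sun 2256:Fri 2260:Wed✓ 2264:Mon 2268:Sat 2272:Thu 2276:Tue
Wednesday: 2164, 2192, 2204, 2232, 2260 → 5.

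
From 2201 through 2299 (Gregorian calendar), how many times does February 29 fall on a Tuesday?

3

Leap years in 2201–2299: 24 of them.
Feb 29 weekday advances by 5 (mod 7) from one leap year to the next four years later (or differs when a century non-leap intervenes).
Leap-day weekdays: 2204:Wed 2208:Mon 2212:Sat 2216:Thu 2220:Tue✓ 2224:Sun 2228:Fri 2232:Wed 2236:Mon 2240:Sat 2244:Thu 2248:Tue✓ 2252:Sun 2256:Fri 2260:Wed 2264:Mon 2268:Sat 2272:Thu 2276:Tue✓ 2280:Sun 2284:Fri 2288:Wed 2292:Mon 2296:Sat
Tuesday: 2220, 2248, 2276 → 3.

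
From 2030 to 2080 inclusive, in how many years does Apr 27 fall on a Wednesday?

8

Track Apr 27's weekday year by year (advancing +1, or +2 across a Feb 29):
  2030: Sat  2031: Sun (+1)  2032: Tue (+2)  2033: Wed (+1) ✓  2034: Thu (+1)
  2035: Fri (+1)  2036: Sun (+2)  2037: Mon (+1)  2038: Tue (+1)  2039: Wed (+1) ✓
  2040: Fri (+2)  2041: Sat (+1)  2042: Sun (+1)  2043: Mon (+1)  … (23 more years) …
  2067: Wed (+1) ✓  2068: Fri (+2)  2069: Sat (+1)  2070: Sun (+1)  2071: Mon (+1)
  2072: Wed (+2) ✓  2073: Thu (+1)  2074: Fri (+1)  2075: Sat (+1)  2076: Mon (+2)
  2077: Tue (+1)  2078: Wed (+1) ✓  2079: Thu (+1)  2080: Sat (+2)
Wednesday years: 2033, 2039, 2044, 2050, 2061, 2067, 2072, 2078 — 8 in total.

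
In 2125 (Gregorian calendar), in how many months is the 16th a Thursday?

1

Check the 16th of each month of 2125: Jan 16: Tue, Feb 16: Fri, Mar 16: Fri, Apr 16: Mon, May 16: Wed, Jun 16: Sat, Jul 16: Mon, Aug 16: Thu, Sep 16: Sun, Oct 16: Tue, Nov 16: Fri, Dec 16: Sun.
Thursday occurs in August — 1 month.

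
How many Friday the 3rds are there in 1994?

Check the 3rd of each month of 1994: Jan 3: Mon, Feb 3: Thu, Mar 3: Thu, Apr 3: Sun, May 3: Tue, Jun 3: Fri, Jul 3: Sun, Aug 3: Wed, Sep 3: Sat, Oct 3: Mon, Nov 3: Thu, Dec 3: Sat.
Friday occurs in June — 1 month.

1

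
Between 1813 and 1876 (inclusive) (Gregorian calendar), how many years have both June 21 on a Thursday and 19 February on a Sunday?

2

Check each year's weekday for June 21 and 19 February:
  1813: Mon/Fri  1814: Tue/Sat  1815: Wed/Sun  1816: Fri/Mon  1817: Sat/Wed  1818: Sun/Thu  1819: Mon/Fri  1820: Wed/Sat  1821: Thu/Mon  1822: Fri/Tue  1823: Sat/Wed  1824: Mon/Thu  1825: Tue/Sat  1826: Wed/Sun  …(36 more)…  1863: Sun/Thu  1864: Tue/Fri  1865: Wed/Sun  1866: Thu/Mon  1867: Fri/Tue  1868: Sun/Wed  1869: Mon/Fri  1870: Tue/Sat  1871: Wed/Sun  1872: Fri/Mon  1873: Sat/Wed  1874: Sun/Thu  1875: Mon/Fri  1876: Wed/Sat
Both conditions hold in: 1832, 1860 — 2.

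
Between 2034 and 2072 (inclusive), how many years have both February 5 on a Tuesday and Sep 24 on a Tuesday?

4

Check each year's weekday for February 5 and Sep 24:
  2034: Sun/Sun  2035: Mon/Mon  2036: Tue/Wed  2037: Thu/Thu  2038: Fri/Fri  2039: Sat/Sat  2040: Sun/Mon  2041: Tue/Tue ✓  2042: Wed/Wed  2043: Thu/Thu  2044: Fri/Sat  2045: Sun/Sun  2046: Mon/Mon  2047: Tue/Tue ✓  …(11 more)…  2059: Wed/Wed  2060: Thu/Fri  2061: Sat/Sat  2062: Sun/Sun  2063: Mon/Mon  2064: Tue/Wed  2065: Thu/Thu  2066: Fri/Fri  2067: Sat/Sat  2068: Sun/Mon  2069: Tue/Tue ✓  2070: Wed/Wed  2071: Thu/Thu  2072: Fri/Sat
Both conditions hold in: 2041, 2047, 2058, 2069 — 4.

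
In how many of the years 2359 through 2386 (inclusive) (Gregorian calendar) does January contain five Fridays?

January has 31 days; it has five Fridays when Friday falls among the first (month-length − 28) days — i.e. when January 1 is one of Friday/Thursday/Wednesday.
January 1 by year: 2359:Thu✓ 2360:Fri✓ 2361:Sun 2362:Mon 2363:Tue 2364:Wed✓ 2365:Fri✓ 2366:Sat 2367:Sun 2368:Mon 2369:Wed✓ 2370:Thu✓ 2371:Fri✓ 2372:Sat 2373:Mon 2374:Tue 2375:Wed✓ 2376:Thu✓ 2377:Sat 2378:Sun 2379:Mon 2380:Tue 2381:Thu✓ 2382:Fri✓ 2383:Sat 2384:Sun 2385:Tue 2386:Wed✓
Years with five Fridays: 2359, 2360, 2364, 2365, 2369, 2370, 2371, 2375, 2376, 2381, 2382, 2386 → 12.

12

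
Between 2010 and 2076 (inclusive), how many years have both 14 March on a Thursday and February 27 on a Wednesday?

8

Check each year's weekday for 14 March and February 27:
  2010: Sun/Sat  2011: Mon/Sun  2012: Wed/Mon  2013: Thu/Wed ✓  2014: Fri/Thu  2015: Sat/Fri  2016: Mon/Sat  2017: Tue/Mon  2018: Wed/Tue  2019: Thu/Wed ✓  2020: Sat/Thu  2021: Sun/Sat  2022: Mon/Sun  2023: Tue/Mon  …(39 more)…  2063: Wed/Tue  2064: Fri/Wed  2065: Sat/Fri  2066: Sun/Sat  2067: Mon/Sun  2068: Wed/Mon  2069: Thu/Wed ✓  2070: Fri/Thu  2071: Sat/Fri  2072: Mon/Sat  2073: Tue/Mon  2074: Wed/Tue  2075: Thu/Wed ✓  2076: Sat/Thu
Both conditions hold in: 2013, 2019, 2030, 2041, 2047, 2058, 2069, 2075 — 8.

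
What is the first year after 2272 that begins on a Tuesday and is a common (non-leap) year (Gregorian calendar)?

2278

Jan 1 advances by 2 weekdays after a leap year and by 1 after a common year.
2272: Jan 1 is Monday (leap).
2273: Wednesday
2274: Thursday
2275: Friday
2276: Saturday (leap)
2277: Monday
2278: Tuesday
2278 begins on a Tuesday and is a common year.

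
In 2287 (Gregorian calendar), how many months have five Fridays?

4

A month of length L has five Fridays iff its first Friday is on day ≤ L−28 (so day 1–3 in a 31-day month, 1–2 in a 30-day month, day 1 in a leap February).
Checking each month of 2287: Jan starts Sat (31d); Feb starts Tue (28d); Mar starts Tue (31d); Apr starts Fri (30d) ✓; May starts Sun (31d); Jun starts Wed (30d); Jul starts Fri (31d) ✓; Aug starts Mon (31d); Sep starts Thu (30d) ✓; Oct starts Sat (31d); Nov starts Tue (30d); Dec starts Thu (31d) ✓.
Five-Friday months: April, July, September, December → 4.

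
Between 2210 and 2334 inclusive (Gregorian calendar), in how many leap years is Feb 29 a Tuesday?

Leap years in 2210–2334: 30 of them.
Feb 29 weekday advances by 5 (mod 7) from one leap year to the next four years later (or differs when a century non-leap intervenes).
Leap-day weekdays: 2212:Sat 2216:Thu 2220:Tue✓ 2224:Sun 2228:Fri 2232:Wed 2236:Mon 2240:Sat 2244:Thu 2248:Tue✓ 2252:Sun 2256:Fri 2260:Wed …(4 more)… 2280:Sun 2284:Fri 2288:Wed 2292:Mon 2296:Sat 2304:Mon 2308:Sat 2312:Thu 2316:Tue✓ 2320:Sun 2324:Fri 2328:Wed 2332:Mon
Tuesday: 2220, 2248, 2276, 2316 → 4.

4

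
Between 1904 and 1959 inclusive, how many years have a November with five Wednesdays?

November has 30 days; it has five Wednesdays when Wednesday falls among the first (month-length − 28) days — i.e. when November 1 is one of Wednesday/Tuesday.
November 1 by year: 1904:Tue✓ 1905:Wed✓ 1906:Thu 1907:Fri 1908:Sun 1909:Mon 1910:Tue✓ 1911:Wed✓ 1912:Fri 1913:Sat 1914:Sun 1915:Mon 1916:Wed✓ 1917:Thu 1918:Fri …(26 more)… 1945:Thu 1946:Fri 1947:Sat 1948:Mon 1949:Tue✓ 1950:Wed✓ 1951:Thu 1952:Sat 1953:Sun 1954:Mon 1955:Tue✓ 1956:Thu 1957:Fri 1958:Sat 1959:Sun
Years with five Wednesdays: 1904, 1905, 1910, 1911, 1916, 1921, 1922, 1927, 1932, 1933, 1938, 1939, 1944, 1949, 1950, 1955 → 16.

16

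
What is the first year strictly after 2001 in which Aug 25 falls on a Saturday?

2007

From one year to the next, a fixed date's weekday advances by 1, or by 2 when a Feb 29 lies between the two dates.
2001: August 25 is Saturday.
2002: Sunday (+1)
2003: Monday (+1)
2004: Wednesday (+2)
2005: Thursday (+1)
2006: Friday (+1)
2007: Saturday (+1)
Aug 25 falls on a Saturday in 2007.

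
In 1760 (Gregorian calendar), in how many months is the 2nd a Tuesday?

2

Check the 2nd of each month of 1760: Jan 2: Wed, Feb 2: Sat, Mar 2: Sun, Apr 2: Wed, May 2: Fri, Jun 2: Mon, Jul 2: Wed, Aug 2: Sat, Sep 2: Tue, Oct 2: Thu, Nov 2: Sun, Dec 2: Tue.
Tuesday occurs in September, December — 2 months.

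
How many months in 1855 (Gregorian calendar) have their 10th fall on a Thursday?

Check the 10th of each month of 1855: Jan 10: Wed, Feb 10: Sat, Mar 10: Sat, Apr 10: Tue, May 10: Thu, Jun 10: Sun, Jul 10: Tue, Aug 10: Fri, Sep 10: Mon, Oct 10: Wed, Nov 10: Sat, Dec 10: Mon.
Thursday occurs in May — 1 month.

1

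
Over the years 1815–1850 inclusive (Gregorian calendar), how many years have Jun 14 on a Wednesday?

6

Track Jun 14's weekday year by year (advancing +1, or +2 across a Feb 29):
  1815: Wed ✓  1816: Fri (+2)  1817: Sat (+1)  1818: Sun (+1)  1819: Mon (+1)
  1820: Wed (+2) ✓  1821: Thu (+1)  1822: Fri (+1)  1823: Sat (+1)  1824: Mon (+2)
  1825: Tue (+1)  1826: Wed (+1) ✓  1827: Thu (+1)  1828: Sat (+2)  … (8 more years) …
  1837: Wed (+1) ✓  1838: Thu (+1)  1839: Fri (+1)  1840: Sun (+2)  1841: Mon (+1)
  1842: Tue (+1)  1843: Wed (+1) ✓  1844: Fri (+2)  1845: Sat (+1)  1846: Sun (+1)
  1847: Mon (+1)  1848: Wed (+2) ✓  1849: Thu (+1)  1850: Fri (+1)
Wednesday years: 1815, 1820, 1826, 1837, 1843, 1848 — 6 in total.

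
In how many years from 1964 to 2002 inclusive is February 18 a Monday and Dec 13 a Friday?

4

Check each year's weekday for February 18 and Dec 13:
  1964: Tue/Sun  1965: Thu/Mon  1966: Fri/Tue  1967: Sat/Wed  1968: Sun/Fri  1969: Tue/Sat  1970: Wed/Sun  1971: Thu/Mon  1972: Fri/Wed  1973: Sun/Thu  1974: Mon/Fri ✓  1975: Tue/Sat  1976: Wed/Mon  1977: Fri/Tue  …(11 more)…  1989: Sat/Wed  1990: Sun/Thu  1991: Mon/Fri ✓  1992: Tue/Sun  1993: Thu/Mon  1994: Fri/Tue  1995: Sat/Wed  1996: Sun/Fri  1997: Tue/Sat  1998: Wed/Sun  1999: Thu/Mon  2000: Fri/Wed  2001: Sun/Thu  2002: Mon/Fri ✓
Both conditions hold in: 1974, 1985, 1991, 2002 — 4.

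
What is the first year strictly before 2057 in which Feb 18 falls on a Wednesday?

From one year to the next, a fixed date's weekday advances by 1, or by 2 when a Feb 29 lies between the two dates.
2057: February 18 is Sunday.
2056: Friday (−2)
2055: Thursday (−1)
2054: Wednesday (−1)
Feb 18 falls on a Wednesday in 2054.

2054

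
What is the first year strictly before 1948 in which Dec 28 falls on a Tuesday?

From one year to the next, a fixed date's weekday advances by 1, or by 2 when a Feb 29 lies between the two dates.
1948: December 28 is Tuesday.
1947: Sunday (−2)
1946: Saturday (−1)
1945: Friday (−1)
1944: Thursday (−1)
1943: Tuesday (−2)
Dec 28 falls on a Tuesday in 1943.

1943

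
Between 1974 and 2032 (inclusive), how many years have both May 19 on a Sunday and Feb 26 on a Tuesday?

Check each year's weekday for May 19 and Feb 26:
  1974: Sun/Tue ✓  1975: Mon/Wed  1976: Wed/Thu  1977: Thu/Sat  1978: Fri/Sun  1979: Sat/Mon  1980: Mon/Tue  1981: Tue/Thu  1982: Wed/Fri  1983: Thu/Sat  1984: Sat/Sun  1985: Sun/Tue ✓  1986: Mon/Wed  1987: Tue/Thu  …(31 more)…  2019: Sun/Tue ✓  2020: Tue/Wed  2021: Wed/Fri  2022: Thu/Sat  2023: Fri/Sun  2024: Sun/Mon  2025: Mon/Wed  2026: Tue/Thu  2027: Wed/Fri  2028: Fri/Sat  2029: Sat/Mon  2030: Sun/Tue ✓  2031: Mon/Wed  2032: Wed/Thu
Both conditions hold in: 1974, 1985, 1991, 2002, 2013, 2019, 2030 — 7.

7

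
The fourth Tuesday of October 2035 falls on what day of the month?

23

October 1, 2035 is a Monday, so the first Tuesday is the 2nd.
The fourth Tuesday is 2 + 21 = 23.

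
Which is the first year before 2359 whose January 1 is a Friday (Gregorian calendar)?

Jan 1 advances by 2 weekdays after a leap year and by 1 after a common year.
2359: Jan 1 is Thursday.
2358: Wednesday
2357: Tuesday
2356: Sunday (leap)
2355: Saturday
2354: Friday
2354 begins on a Friday

2354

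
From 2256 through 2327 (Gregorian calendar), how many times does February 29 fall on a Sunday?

2

Leap years in 2256–2327: 17 of them.
Feb 29 weekday advances by 5 (mod 7) from one leap year to the next four years later (or differs when a century non-leap intervenes).
Leap-day weekdays: 2256:Fri 2260:Wed 2264:Mon 2268:Sat 2272:Thu 2276:Tue 2280:Sun✓ 2284:Fri 2288:Wed 2292:Mon 2296:Sat 2304:Mon 2308:Sat 2312:Thu 2316:Tue 2320:Sun✓ 2324:Fri
Sunday: 2280, 2320 → 2.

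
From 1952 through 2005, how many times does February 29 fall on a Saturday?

Leap years in 1952–2005: 14 of them.
Feb 29 weekday advances by 5 (mod 7) from one leap year to the next four years later (or differs when a century non-leap intervenes).
Leap-day weekdays: 1952:Fri 1956:Wed 1960:Mon 1964:Sat✓ 1968:Thu 1972:Tue 1976:Sun 1980:Fri 1984:Wed 1988:Mon 1992:Sat✓ 1996:Thu 2000:Tue 2004:Sun
Saturday: 1964, 1992 → 2.

2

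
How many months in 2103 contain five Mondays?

A month of length L has five Mondays iff its first Monday is on day ≤ L−28 (so day 1–3 in a 31-day month, 1–2 in a 30-day month, day 1 in a leap February).
Checking each month of 2103: Jan starts Mon (31d) ✓; Feb starts Thu (28d); Mar starts Thu (31d); Apr starts Sun (30d) ✓; May starts Tue (31d); Jun starts Fri (30d); Jul starts Sun (31d) ✓; Aug starts Wed (31d); Sep starts Sat (30d); Oct starts Mon (31d) ✓; Nov starts Thu (30d); Dec starts Sat (31d) ✓.
Five-Monday months: January, April, July, October, December → 5.

5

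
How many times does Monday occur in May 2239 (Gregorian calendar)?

4

May 2239 has 31 days and begins on Wednesday.
The first Monday is May 6.
Mondays fall on 6, 13, 20, 27 — that's 4.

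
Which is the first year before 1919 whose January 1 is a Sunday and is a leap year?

Jan 1 advances by 2 weekdays after a leap year and by 1 after a common year.
1919: Jan 1 is Wednesday.
1918: Tuesday
1917: Monday
1916: Saturday (leap)
1915: Friday
1914: Thursday
1913: Wednesday
1912: Monday (leap)
1911: Sunday
1910: Saturday
1909: Friday
1908: Wednesday (leap)
1907: Tuesday
1906: Monday
1905: Sunday
1904: Friday (leap)
1903: Thursday
1902: Wednesday
1901: Tuesday
1900: Monday
1899: Sunday
1898: Saturday
1897: Friday
1896: Wednesday (leap)
1895: Tuesday
1894: Monday
1893: Sunday
1892: Friday (leap)
1891: Thursday
1890: Wednesday
1889: Tuesday
1888: Sunday (leap)
1888 begins on a Sunday and is a leap year.

1888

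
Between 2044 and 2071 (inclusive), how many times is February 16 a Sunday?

Track February 16's weekday year by year (advancing +1, or +2 across a Feb 29):
  2044: Tue  2045: Thu (+2)  2046: Fri (+1)  2047: Sat (+1)  2048: Sun (+1) ✓
  2049: Tue (+2)  2050: Wed (+1)  2051: Thu (+1)  2052: Fri (+1)  2053: Sun (+2) ✓
  2054: Mon (+1)  2055: Tue (+1)  2056: Wed (+1)  2057: Fri (+2)  2058: Sat (+1)
  2059: Sun (+1) ✓  2060: Mon (+1)  2061: Wed (+2)  2062: Thu (+1)  2063: Fri (+1)
  2064: Sat (+1)  2065: Mon (+2)  2066: Tue (+1)  2067: Wed (+1)  2068: Thu (+1)
  2069: Sat (+2)  2070: Sun (+1) ✓  2071: Mon (+1)
Sunday years: 2048, 2053, 2059, 2070 — 4 in total.

4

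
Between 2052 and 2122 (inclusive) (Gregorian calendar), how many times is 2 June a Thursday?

10

Track 2 June's weekday year by year (advancing +1, or +2 across a Feb 29):
  2052: Sun  2053: Mon (+1)  2054: Tue (+1)  2055: Wed (+1)  2056: Fri (+2)
  2057: Sat (+1)  2058: Sun (+1)  2059: Mon (+1)  2060: Wed (+2)  2061: Thu (+1) ✓
  2062: Fri (+1)  2063: Sat (+1)  2064: Mon (+2)  2065: Tue (+1)  … (43 more years) …
  2109: Sun (+1)  2110: Mon (+1)  2111: Tue (+1)  2112: Thu (+2) ✓  2113: Fri (+1)
  2114: Sat (+1)  2115: Sun (+1)  2116: Tue (+2)  2117: Wed (+1)  2118: Thu (+1) ✓
  2119: Fri (+1)  2120: Sun (+2)  2121: Mon (+1)  2122: Tue (+1)
Thursday years: 2061, 2067, 2072, 2078, 2089, 2095, 2101, 2107, 2112, 2118 — 10 in total.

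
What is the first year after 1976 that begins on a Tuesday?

1980

Jan 1 advances by 2 weekdays after a leap year and by 1 after a common year.
1976: Jan 1 is Thursday (leap).
1977: Saturday
1978: Sunday
1979: Monday
1980: Tuesday (leap)
1980 begins on a Tuesday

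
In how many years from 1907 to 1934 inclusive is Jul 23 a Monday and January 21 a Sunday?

3

Check each year's weekday for Jul 23 and January 21:
  1907: Tue/Mon  1908: Thu/Tue  1909: Fri/Thu  1910: Sat/Fri  1911: Sun/Sat  1912: Tue/Sun  1913: Wed/Tue  1914: Thu/Wed  1915: Fri/Thu  1916: Sun/Fri  1917: Mon/Sun ✓  1918: Tue/Mon  1919: Wed/Tue  1920: Fri/Wed  1921: Sat/Fri  1922: Sun/Sat  1923: Mon/Sun ✓  1924: Wed/Mon  1925: Thu/Wed  1926: Fri/Thu  1927: Sat/Fri  1928: Mon/Sat  1929: Tue/Mon  1930: Wed/Tue  1931: Thu/Wed  1932: Sat/Thu  1933: Sun/Sat  1934: Mon/Sun ✓
Both conditions hold in: 1917, 1923, 1934 — 3.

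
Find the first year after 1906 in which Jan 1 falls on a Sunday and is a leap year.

1928

Jan 1 advances by 2 weekdays after a leap year and by 1 after a common year.
1906: Jan 1 is Monday.
1907: Tuesday
1908: Wednesday (leap)
1909: Friday
1910: Saturday
1911: Sunday
1912: Monday (leap)
1913: Wednesday
1914: Thursday
1915: Friday
1916: Saturday (leap)
1917: Monday
1918: Tuesday
1919: Wednesday
1920: Thursday (leap)
1921: Saturday
1922: Sunday
1923: Monday
1924: Tuesday (leap)
1925: Thursday
1926: Friday
1927: Saturday
1928: Sunday (leap)
1928 begins on a Sunday and is a leap year.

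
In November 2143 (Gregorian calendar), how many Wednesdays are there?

4

November 2143 has 30 days and begins on Friday.
The first Wednesday is November 6.
Wednesdays fall on 6, 13, 20, 27 — that's 4.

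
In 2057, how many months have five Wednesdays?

A month of length L has five Wednesdays iff its first Wednesday is on day ≤ L−28 (so day 1–3 in a 31-day month, 1–2 in a 30-day month, day 1 in a leap February).
Checking each month of 2057: Jan starts Mon (31d) ✓; Feb starts Thu (28d); Mar starts Thu (31d); Apr starts Sun (30d); May starts Tue (31d) ✓; Jun starts Fri (30d); Jul starts Sun (31d); Aug starts Wed (31d) ✓; Sep starts Sat (30d); Oct starts Mon (31d) ✓; Nov starts Thu (30d); Dec starts Sat (31d).
Five-Wednesday months: January, May, August, October → 4.

4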